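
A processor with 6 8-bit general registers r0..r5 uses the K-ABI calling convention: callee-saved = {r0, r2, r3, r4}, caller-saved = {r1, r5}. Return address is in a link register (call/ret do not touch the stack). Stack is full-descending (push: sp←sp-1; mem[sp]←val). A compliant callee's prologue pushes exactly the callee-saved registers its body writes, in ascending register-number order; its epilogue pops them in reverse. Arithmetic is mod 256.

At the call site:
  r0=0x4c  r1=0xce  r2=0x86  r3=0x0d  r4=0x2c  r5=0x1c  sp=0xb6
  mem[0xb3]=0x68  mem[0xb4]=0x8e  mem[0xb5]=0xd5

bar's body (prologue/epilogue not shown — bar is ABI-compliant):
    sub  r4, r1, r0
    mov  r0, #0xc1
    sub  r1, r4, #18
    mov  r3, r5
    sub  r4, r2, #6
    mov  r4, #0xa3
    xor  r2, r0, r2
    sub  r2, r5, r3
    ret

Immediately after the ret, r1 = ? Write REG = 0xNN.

prologue: push r0 → mem[0xb5]=0x4c, sp=0xb5
prologue: push r2 → mem[0xb4]=0x86, sp=0xb4
prologue: push r3 → mem[0xb3]=0x0d, sp=0xb3
prologue: push r4 → mem[0xb2]=0x2c, sp=0xb2
body[0] sub  r4, r1, r0 → r4=0x82
body[1] mov  r0, #0xc1 → r0=0xc1
body[2] sub  r1, r4, #18 → r1=0x70
body[3] mov  r3, r5 → r3=0x1c
body[4] sub  r4, r2, #6 → r4=0x80
body[5] mov  r4, #0xa3 → r4=0xa3
body[6] xor  r2, r0, r2 → r2=0x47
body[7] sub  r2, r5, r3 → r2=0x00
epilogue: pop r4=0x2c, sp=0xb3
epilogue: pop r3=0x0d, sp=0xb4
epilogue: pop r2=0x86, sp=0xb5
epilogue: pop r0=0x4c, sp=0xb6
r1 is caller-saved → body value

REG = 0x70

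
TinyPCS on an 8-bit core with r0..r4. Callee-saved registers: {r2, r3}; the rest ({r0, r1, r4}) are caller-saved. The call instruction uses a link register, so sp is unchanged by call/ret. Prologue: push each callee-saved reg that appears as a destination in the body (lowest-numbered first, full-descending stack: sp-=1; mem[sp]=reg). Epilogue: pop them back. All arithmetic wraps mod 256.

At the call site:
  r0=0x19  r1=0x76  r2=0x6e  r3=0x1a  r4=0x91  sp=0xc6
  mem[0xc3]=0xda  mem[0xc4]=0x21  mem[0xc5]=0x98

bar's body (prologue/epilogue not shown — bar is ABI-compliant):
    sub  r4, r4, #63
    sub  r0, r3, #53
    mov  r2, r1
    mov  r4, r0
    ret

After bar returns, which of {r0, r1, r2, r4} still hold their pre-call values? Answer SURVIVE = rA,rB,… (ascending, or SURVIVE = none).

prologue: push r2 -> mem[0xc5]=0x6e, sp=0xc5
body[0] sub  r4, r4, #63 -> r4=0x52
body[1] sub  r0, r3, #53 -> r0=0xe5
body[2] mov  r2, r1 -> r2=0x76
body[3] mov  r4, r0 -> r4=0xe5
epilogue: pop r2=0x6e, sp=0xc6
r0: caller-saved, written=True
r1: caller-saved, written=False
r2: callee-saved, written=True
r4: caller-saved, written=True

SURVIVE = r1,r2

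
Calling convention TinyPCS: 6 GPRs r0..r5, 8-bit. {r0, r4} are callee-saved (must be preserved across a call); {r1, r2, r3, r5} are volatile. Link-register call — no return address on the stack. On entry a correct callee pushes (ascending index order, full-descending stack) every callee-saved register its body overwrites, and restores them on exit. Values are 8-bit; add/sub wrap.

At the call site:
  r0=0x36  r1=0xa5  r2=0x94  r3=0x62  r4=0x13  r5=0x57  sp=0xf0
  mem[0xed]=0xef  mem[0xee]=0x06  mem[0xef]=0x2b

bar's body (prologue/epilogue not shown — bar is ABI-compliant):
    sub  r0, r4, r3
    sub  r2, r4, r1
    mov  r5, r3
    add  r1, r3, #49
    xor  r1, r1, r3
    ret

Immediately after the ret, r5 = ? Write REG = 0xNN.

prologue: push r0 → mem[0xef]=0x36, sp=0xef
body[0] sub  r0, r4, r3 → r0=0xb1
body[1] sub  r2, r4, r1 → r2=0x6e
body[2] mov  r5, r3 → r5=0x62
body[3] add  r1, r3, #49 → r1=0x93
body[4] xor  r1, r1, r3 → r1=0xf1
epilogue: pop r0=0x36, sp=0xf0
r5 is caller-saved → body value

REG = 0x62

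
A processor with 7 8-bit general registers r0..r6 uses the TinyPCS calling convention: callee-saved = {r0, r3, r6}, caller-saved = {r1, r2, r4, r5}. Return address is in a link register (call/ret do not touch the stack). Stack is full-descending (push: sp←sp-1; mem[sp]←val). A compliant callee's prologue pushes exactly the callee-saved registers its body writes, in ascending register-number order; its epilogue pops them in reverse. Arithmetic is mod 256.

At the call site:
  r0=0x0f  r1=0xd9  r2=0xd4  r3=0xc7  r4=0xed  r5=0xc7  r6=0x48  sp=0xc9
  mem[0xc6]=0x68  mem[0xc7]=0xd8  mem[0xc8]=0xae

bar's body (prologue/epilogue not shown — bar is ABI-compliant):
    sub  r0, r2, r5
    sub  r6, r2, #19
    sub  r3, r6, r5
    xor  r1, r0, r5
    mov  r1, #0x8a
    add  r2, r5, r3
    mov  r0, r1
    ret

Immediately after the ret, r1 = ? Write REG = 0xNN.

REG = 0x8a

prologue: push r0 → mem[0xc8]=0x0f, sp=0xc8
prologue: push r3 → mem[0xc7]=0xc7, sp=0xc7
prologue: push r6 → mem[0xc6]=0x48, sp=0xc6
body[0] sub  r0, r2, r5 → r0=0x0d
body[1] sub  r6, r2, #19 → r6=0xc1
body[2] sub  r3, r6, r5 → r3=0xfa
body[3] xor  r1, r0, r5 → r1=0xca
body[4] mov  r1, #0x8a → r1=0x8a
body[5] add  r2, r5, r3 → r2=0xc1
body[6] mov  r0, r1 → r0=0x8a
epilogue: pop r6=0x48, sp=0xc7
epilogue: pop r3=0xc7, sp=0xc8
epilogue: pop r0=0x0f, sp=0xc9
r1 is caller-saved → body value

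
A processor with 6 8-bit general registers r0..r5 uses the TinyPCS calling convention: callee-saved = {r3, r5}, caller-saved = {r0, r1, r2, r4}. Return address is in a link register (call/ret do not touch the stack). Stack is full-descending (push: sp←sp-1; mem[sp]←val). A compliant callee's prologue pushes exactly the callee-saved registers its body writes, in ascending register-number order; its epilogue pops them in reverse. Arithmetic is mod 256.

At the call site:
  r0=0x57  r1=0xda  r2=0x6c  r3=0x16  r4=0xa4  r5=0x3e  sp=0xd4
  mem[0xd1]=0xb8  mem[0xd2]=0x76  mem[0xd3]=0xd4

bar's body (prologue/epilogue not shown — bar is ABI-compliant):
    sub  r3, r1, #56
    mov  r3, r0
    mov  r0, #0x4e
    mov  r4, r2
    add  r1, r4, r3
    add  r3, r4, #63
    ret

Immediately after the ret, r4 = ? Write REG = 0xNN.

REG = 0x6c

prologue: push r3 -> mem[0xd3]=0x16, sp=0xd3
body[0] sub  r3, r1, #56 -> r3=0xa2
body[1] mov  r3, r0 -> r3=0x57
body[2] mov  r0, #0x4e -> r0=0x4e
body[3] mov  r4, r2 -> r4=0x6c
body[4] add  r1, r4, r3 -> r1=0xc3
body[5] add  r3, r4, #63 -> r3=0xab
epilogue: pop r3=0x16, sp=0xd4
r4 is caller-saved -> body value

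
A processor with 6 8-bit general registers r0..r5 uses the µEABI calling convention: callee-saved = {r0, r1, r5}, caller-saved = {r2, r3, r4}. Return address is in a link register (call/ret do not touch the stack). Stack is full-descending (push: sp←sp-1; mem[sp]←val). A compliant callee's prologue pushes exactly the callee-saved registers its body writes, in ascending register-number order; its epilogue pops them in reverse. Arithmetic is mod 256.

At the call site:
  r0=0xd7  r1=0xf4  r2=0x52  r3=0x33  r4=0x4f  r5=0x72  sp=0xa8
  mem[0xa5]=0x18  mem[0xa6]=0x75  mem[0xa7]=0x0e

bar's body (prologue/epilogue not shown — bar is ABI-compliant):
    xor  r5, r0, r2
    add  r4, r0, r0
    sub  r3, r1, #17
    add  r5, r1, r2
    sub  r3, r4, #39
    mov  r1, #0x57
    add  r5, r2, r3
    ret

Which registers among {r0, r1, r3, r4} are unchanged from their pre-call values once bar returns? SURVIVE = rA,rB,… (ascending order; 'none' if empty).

SURVIVE = r0,r1

prologue: push r1 → mem[0xa7]=0xf4, sp=0xa7
prologue: push r5 → mem[0xa6]=0x72, sp=0xa6
body[0] xor  r5, r0, r2 → r5=0x85
body[1] add  r4, r0, r0 → r4=0xae
body[2] sub  r3, r1, #17 → r3=0xe3
body[3] add  r5, r1, r2 → r5=0x46
body[4] sub  r3, r4, #39 → r3=0x87
body[5] mov  r1, #0x57 → r1=0x57
body[6] add  r5, r2, r3 → r5=0xd9
epilogue: pop r5=0x72, sp=0xa7
epilogue: pop r1=0xf4, sp=0xa8
r0: callee-saved, written=False
r1: callee-saved, written=True
r3: caller-saved, written=True
r4: caller-saved, written=True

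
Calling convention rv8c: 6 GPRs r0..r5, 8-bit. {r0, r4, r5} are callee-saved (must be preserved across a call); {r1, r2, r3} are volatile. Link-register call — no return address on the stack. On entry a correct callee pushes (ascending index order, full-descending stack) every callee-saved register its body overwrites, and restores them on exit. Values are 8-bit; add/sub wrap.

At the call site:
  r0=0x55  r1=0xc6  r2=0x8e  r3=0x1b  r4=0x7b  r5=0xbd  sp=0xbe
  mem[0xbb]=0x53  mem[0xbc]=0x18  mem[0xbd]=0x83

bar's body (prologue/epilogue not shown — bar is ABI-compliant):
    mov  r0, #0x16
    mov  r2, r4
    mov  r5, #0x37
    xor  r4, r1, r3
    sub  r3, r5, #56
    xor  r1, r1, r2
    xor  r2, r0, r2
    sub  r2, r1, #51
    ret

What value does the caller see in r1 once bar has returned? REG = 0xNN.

REG = 0xbd

prologue: push r0 → mem[0xbd]=0x55, sp=0xbd
prologue: push r4 → mem[0xbc]=0x7b, sp=0xbc
prologue: push r5 → mem[0xbb]=0xbd, sp=0xbb
body[0] mov  r0, #0x16 → r0=0x16
body[1] mov  r2, r4 → r2=0x7b
body[2] mov  r5, #0x37 → r5=0x37
body[3] xor  r4, r1, r3 → r4=0xdd
body[4] sub  r3, r5, #56 → r3=0xff
body[5] xor  r1, r1, r2 → r1=0xbd
body[6] xor  r2, r0, r2 → r2=0x6d
body[7] sub  r2, r1, #51 → r2=0x8a
epilogue: pop r5=0xbd, sp=0xbc
epilogue: pop r4=0x7b, sp=0xbd
epilogue: pop r0=0x55, sp=0xbe
r1 is caller-saved → body value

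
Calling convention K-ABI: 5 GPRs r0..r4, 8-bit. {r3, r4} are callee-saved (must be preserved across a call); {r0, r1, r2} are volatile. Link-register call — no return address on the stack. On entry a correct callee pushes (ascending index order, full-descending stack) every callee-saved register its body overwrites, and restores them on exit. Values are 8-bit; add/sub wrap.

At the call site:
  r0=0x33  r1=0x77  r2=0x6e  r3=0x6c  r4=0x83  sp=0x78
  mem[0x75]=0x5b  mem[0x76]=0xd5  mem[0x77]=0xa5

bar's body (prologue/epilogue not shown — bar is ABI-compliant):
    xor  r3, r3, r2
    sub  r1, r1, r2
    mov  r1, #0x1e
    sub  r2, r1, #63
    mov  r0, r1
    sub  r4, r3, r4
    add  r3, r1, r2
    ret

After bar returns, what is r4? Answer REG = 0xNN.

REG = 0x83

prologue: push r3 → mem[0x77]=0x6c, sp=0x77
prologue: push r4 → mem[0x76]=0x83, sp=0x76
body[0] xor  r3, r3, r2 → r3=0x02
body[1] sub  r1, r1, r2 → r1=0x09
body[2] mov  r1, #0x1e → r1=0x1e
body[3] sub  r2, r1, #63 → r2=0xdf
body[4] mov  r0, r1 → r0=0x1e
body[5] sub  r4, r3, r4 → r4=0x7f
body[6] add  r3, r1, r2 → r3=0xfd
epilogue: pop r4=0x83, sp=0x77
epilogue: pop r3=0x6c, sp=0x78
r4 is callee-saved → restored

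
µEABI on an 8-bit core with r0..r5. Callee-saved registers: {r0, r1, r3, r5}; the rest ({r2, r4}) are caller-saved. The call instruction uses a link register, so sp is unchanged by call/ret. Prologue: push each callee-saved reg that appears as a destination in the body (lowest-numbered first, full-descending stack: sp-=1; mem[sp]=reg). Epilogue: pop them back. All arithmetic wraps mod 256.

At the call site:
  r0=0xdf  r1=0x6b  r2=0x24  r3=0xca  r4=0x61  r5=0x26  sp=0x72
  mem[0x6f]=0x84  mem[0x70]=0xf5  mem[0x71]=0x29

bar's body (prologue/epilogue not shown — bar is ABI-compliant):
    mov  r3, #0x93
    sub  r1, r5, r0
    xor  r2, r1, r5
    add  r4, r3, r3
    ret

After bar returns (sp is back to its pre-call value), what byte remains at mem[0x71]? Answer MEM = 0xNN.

prologue: push r1 → mem[0x71]=0x6b, sp=0x71
prologue: push r3 → mem[0x70]=0xca, sp=0x70
body[0] mov  r3, #0x93 → r3=0x93
body[1] sub  r1, r5, r0 → r1=0x47
body[2] xor  r2, r1, r5 → r2=0x61
body[3] add  r4, r3, r3 → r4=0x26
epilogue: pop r3=0xca, sp=0x71
epilogue: pop r1=0x6b, sp=0x72
prologue pushed ['r1', 'r3'] at ['0x71', '0x70']

MEM = 0x6b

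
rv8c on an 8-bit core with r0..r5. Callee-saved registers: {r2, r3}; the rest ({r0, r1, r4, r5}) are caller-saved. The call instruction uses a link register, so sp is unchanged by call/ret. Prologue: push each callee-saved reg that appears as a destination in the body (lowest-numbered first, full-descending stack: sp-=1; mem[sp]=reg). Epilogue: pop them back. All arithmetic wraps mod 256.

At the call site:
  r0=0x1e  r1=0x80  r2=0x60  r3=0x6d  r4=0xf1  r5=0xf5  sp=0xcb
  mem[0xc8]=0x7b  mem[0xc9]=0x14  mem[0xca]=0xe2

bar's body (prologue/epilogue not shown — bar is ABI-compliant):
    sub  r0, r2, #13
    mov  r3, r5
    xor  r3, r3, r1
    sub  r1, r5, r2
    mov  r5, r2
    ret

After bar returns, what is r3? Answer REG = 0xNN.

REG = 0x6d

prologue: push r3 → mem[0xca]=0x6d, sp=0xca
body[0] sub  r0, r2, #13 → r0=0x53
body[1] mov  r3, r5 → r3=0xf5
body[2] xor  r3, r3, r1 → r3=0x75
body[3] sub  r1, r5, r2 → r1=0x95
body[4] mov  r5, r2 → r5=0x60
epilogue: pop r3=0x6d, sp=0xcb
r3 is callee-saved → restored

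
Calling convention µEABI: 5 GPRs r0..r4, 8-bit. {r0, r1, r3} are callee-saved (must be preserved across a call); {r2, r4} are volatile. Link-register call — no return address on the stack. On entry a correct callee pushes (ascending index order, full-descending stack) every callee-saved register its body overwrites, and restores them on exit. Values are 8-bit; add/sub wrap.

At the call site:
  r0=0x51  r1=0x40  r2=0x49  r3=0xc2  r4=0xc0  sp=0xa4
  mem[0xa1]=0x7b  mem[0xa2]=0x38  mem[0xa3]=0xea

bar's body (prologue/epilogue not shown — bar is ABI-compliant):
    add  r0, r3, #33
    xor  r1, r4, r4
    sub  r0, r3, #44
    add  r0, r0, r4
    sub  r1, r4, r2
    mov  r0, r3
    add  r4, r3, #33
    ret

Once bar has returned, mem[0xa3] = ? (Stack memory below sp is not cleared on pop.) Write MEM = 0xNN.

prologue: push r0 → mem[0xa3]=0x51, sp=0xa3
prologue: push r1 → mem[0xa2]=0x40, sp=0xa2
body[0] add  r0, r3, #33 → r0=0xe3
body[1] xor  r1, r4, r4 → r1=0x00
body[2] sub  r0, r3, #44 → r0=0x96
body[3] add  r0, r0, r4 → r0=0x56
body[4] sub  r1, r4, r2 → r1=0x77
body[5] mov  r0, r3 → r0=0xc2
body[6] add  r4, r3, #33 → r4=0xe3
epilogue: pop r1=0x40, sp=0xa3
epilogue: pop r0=0x51, sp=0xa4
prologue pushed ['r0', 'r1'] at ['0xa3', '0xa2']

MEM = 0x51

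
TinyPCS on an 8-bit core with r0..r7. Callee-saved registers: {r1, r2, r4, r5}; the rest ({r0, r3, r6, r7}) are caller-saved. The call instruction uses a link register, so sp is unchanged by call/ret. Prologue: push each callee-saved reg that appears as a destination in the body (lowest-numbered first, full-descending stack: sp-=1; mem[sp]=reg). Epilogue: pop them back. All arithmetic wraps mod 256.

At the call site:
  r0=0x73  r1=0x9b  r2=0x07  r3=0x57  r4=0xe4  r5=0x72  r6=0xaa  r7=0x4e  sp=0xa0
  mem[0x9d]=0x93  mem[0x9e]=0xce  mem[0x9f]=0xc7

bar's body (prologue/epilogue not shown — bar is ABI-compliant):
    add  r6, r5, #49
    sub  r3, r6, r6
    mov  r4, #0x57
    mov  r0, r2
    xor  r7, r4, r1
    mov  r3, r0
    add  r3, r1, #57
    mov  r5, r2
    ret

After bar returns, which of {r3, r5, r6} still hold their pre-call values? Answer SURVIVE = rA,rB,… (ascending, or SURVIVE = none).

SURVIVE = r5

prologue: push r4 → mem[0x9f]=0xe4, sp=0x9f
prologue: push r5 → mem[0x9e]=0x72, sp=0x9e
body[0] add  r6, r5, #49 → r6=0xa3
body[1] sub  r3, r6, r6 → r3=0x00
body[2] mov  r4, #0x57 → r4=0x57
body[3] mov  r0, r2 → r0=0x07
body[4] xor  r7, r4, r1 → r7=0xcc
body[5] mov  r3, r0 → r3=0x07
body[6] add  r3, r1, #57 → r3=0xd4
body[7] mov  r5, r2 → r5=0x07
epilogue: pop r5=0x72, sp=0x9f
epilogue: pop r4=0xe4, sp=0xa0
r3: caller-saved, written=True
r5: callee-saved, written=True
r6: caller-saved, written=True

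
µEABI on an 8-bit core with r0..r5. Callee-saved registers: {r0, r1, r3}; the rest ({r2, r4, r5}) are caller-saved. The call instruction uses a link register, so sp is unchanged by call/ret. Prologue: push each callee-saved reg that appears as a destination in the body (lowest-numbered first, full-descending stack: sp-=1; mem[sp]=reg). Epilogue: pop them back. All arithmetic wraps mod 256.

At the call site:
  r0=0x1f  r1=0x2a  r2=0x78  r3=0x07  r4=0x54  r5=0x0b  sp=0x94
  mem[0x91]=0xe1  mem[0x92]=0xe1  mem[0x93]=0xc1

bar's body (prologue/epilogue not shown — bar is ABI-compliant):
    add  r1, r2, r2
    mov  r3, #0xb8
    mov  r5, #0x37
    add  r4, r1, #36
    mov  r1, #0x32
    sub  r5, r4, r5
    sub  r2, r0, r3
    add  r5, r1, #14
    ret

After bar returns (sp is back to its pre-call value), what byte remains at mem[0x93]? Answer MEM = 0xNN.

MEM = 0x2a

prologue: push r1 → mem[0x93]=0x2a, sp=0x93
prologue: push r3 → mem[0x92]=0x07, sp=0x92
body[0] add  r1, r2, r2 → r1=0xf0
body[1] mov  r3, #0xb8 → r3=0xb8
body[2] mov  r5, #0x37 → r5=0x37
body[3] add  r4, r1, #36 → r4=0x14
body[4] mov  r1, #0x32 → r1=0x32
body[5] sub  r5, r4, r5 → r5=0xdd
body[6] sub  r2, r0, r3 → r2=0x67
body[7] add  r5, r1, #14 → r5=0x40
epilogue: pop r3=0x07, sp=0x93
epilogue: pop r1=0x2a, sp=0x94
prologue pushed ['r1', 'r3'] at ['0x93', '0x92']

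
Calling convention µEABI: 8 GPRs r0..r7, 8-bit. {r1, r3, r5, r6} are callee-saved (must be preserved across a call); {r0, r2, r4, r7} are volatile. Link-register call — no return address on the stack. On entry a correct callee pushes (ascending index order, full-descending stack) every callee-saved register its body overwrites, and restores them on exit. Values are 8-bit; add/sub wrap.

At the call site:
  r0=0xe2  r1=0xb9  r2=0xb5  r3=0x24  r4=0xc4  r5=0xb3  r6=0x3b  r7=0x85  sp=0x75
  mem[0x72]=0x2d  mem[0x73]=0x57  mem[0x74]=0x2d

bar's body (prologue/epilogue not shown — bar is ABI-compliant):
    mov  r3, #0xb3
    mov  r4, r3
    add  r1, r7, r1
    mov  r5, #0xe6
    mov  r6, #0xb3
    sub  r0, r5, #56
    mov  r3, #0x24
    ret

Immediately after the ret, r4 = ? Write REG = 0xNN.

prologue: push r1 -> mem[0x74]=0xb9, sp=0x74
prologue: push r3 -> mem[0x73]=0x24, sp=0x73
prologue: push r5 -> mem[0x72]=0xb3, sp=0x72
prologue: push r6 -> mem[0x71]=0x3b, sp=0x71
body[0] mov  r3, #0xb3 -> r3=0xb3
body[1] mov  r4, r3 -> r4=0xb3
body[2] add  r1, r7, r1 -> r1=0x3e
body[3] mov  r5, #0xe6 -> r5=0xe6
body[4] mov  r6, #0xb3 -> r6=0xb3
body[5] sub  r0, r5, #56 -> r0=0xae
body[6] mov  r3, #0x24 -> r3=0x24
epilogue: pop r6=0x3b, sp=0x72
epilogue: pop r5=0xb3, sp=0x73
epilogue: pop r3=0x24, sp=0x74
epilogue: pop r1=0xb9, sp=0x75
r4 is caller-saved -> body value

REG = 0xb3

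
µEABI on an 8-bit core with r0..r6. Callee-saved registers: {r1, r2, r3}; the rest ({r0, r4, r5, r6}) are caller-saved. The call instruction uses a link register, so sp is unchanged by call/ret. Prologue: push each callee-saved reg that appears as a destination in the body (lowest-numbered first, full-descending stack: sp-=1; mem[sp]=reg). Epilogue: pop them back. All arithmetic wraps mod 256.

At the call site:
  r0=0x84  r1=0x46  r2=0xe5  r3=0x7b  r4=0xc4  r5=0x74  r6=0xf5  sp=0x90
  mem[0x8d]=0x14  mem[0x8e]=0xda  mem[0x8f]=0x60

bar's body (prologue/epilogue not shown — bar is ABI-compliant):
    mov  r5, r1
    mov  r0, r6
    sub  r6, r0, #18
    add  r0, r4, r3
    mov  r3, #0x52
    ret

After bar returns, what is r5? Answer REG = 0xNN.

REG = 0x46

prologue: push r3 → mem[0x8f]=0x7b, sp=0x8f
body[0] mov  r5, r1 → r5=0x46
body[1] mov  r0, r6 → r0=0xf5
body[2] sub  r6, r0, #18 → r6=0xe3
body[3] add  r0, r4, r3 → r0=0x3f
body[4] mov  r3, #0x52 → r3=0x52
epilogue: pop r3=0x7b, sp=0x90
r5 is caller-saved → body value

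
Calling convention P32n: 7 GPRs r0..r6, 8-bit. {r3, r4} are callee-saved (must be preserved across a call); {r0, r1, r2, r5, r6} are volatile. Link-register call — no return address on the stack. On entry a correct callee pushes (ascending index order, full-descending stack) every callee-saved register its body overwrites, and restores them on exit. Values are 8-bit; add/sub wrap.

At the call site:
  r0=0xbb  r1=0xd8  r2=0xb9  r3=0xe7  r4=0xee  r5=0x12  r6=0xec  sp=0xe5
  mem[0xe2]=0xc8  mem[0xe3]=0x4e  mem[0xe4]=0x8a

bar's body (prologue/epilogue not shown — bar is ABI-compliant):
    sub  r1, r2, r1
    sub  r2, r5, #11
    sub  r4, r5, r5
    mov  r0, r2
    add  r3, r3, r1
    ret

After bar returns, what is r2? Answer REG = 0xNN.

REG = 0x07

prologue: push r3 -> mem[0xe4]=0xe7, sp=0xe4
prologue: push r4 -> mem[0xe3]=0xee, sp=0xe3
body[0] sub  r1, r2, r1 -> r1=0xe1
body[1] sub  r2, r5, #11 -> r2=0x07
body[2] sub  r4, r5, r5 -> r4=0x00
body[3] mov  r0, r2 -> r0=0x07
body[4] add  r3, r3, r1 -> r3=0xc8
epilogue: pop r4=0xee, sp=0xe4
epilogue: pop r3=0xe7, sp=0xe5
r2 is caller-saved -> body value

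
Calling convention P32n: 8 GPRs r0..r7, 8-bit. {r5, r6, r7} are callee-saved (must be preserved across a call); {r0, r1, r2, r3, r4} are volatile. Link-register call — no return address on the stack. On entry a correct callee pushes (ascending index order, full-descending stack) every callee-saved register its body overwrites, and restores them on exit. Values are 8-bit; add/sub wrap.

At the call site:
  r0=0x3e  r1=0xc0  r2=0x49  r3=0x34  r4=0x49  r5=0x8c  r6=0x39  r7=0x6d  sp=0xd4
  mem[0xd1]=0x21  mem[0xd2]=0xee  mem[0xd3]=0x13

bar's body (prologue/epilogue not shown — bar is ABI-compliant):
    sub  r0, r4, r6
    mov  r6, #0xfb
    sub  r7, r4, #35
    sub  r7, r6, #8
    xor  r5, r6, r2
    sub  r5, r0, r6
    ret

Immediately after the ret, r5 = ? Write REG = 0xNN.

REG = 0x8c

prologue: push r5 -> mem[0xd3]=0x8c, sp=0xd3
prologue: push r6 -> mem[0xd2]=0x39, sp=0xd2
prologue: push r7 -> mem[0xd1]=0x6d, sp=0xd1
body[0] sub  r0, r4, r6 -> r0=0x10
body[1] mov  r6, #0xfb -> r6=0xfb
body[2] sub  r7, r4, #35 -> r7=0x26
body[3] sub  r7, r6, #8 -> r7=0xf3
body[4] xor  r5, r6, r2 -> r5=0xb2
body[5] sub  r5, r0, r6 -> r5=0x15
epilogue: pop r7=0x6d, sp=0xd2
epilogue: pop r6=0x39, sp=0xd3
epilogue: pop r5=0x8c, sp=0xd4
r5 is callee-saved -> restored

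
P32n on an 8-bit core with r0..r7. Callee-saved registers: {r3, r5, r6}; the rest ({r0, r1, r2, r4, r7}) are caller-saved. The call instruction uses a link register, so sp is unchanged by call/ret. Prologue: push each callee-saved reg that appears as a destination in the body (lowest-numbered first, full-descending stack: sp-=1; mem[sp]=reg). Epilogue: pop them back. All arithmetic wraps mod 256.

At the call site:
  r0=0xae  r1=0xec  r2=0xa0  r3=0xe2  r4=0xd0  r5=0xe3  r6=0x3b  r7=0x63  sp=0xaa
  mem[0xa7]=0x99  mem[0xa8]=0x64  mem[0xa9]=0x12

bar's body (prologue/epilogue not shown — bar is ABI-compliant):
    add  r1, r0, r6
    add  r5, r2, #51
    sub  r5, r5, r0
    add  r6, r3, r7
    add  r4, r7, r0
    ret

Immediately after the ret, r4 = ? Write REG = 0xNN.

REG = 0x11

prologue: push r5 → mem[0xa9]=0xe3, sp=0xa9
prologue: push r6 → mem[0xa8]=0x3b, sp=0xa8
body[0] add  r1, r0, r6 → r1=0xe9
body[1] add  r5, r2, #51 → r5=0xd3
body[2] sub  r5, r5, r0 → r5=0x25
body[3] add  r6, r3, r7 → r6=0x45
body[4] add  r4, r7, r0 → r4=0x11
epilogue: pop r6=0x3b, sp=0xa9
epilogue: pop r5=0xe3, sp=0xaa
r4 is caller-saved → body value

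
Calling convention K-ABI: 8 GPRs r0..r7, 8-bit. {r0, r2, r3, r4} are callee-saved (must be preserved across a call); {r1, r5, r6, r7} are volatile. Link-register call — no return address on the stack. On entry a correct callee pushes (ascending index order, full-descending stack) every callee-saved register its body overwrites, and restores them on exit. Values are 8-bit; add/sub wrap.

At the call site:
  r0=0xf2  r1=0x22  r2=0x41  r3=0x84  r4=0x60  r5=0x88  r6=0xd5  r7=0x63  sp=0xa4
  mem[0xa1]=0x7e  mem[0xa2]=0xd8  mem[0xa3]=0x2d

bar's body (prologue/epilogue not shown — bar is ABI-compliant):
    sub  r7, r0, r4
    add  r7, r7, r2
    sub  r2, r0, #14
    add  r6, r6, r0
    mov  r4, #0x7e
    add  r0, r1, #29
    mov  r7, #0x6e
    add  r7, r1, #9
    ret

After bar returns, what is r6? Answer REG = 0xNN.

REG = 0xc7

prologue: push r0 → mem[0xa3]=0xf2, sp=0xa3
prologue: push r2 → mem[0xa2]=0x41, sp=0xa2
prologue: push r4 → mem[0xa1]=0x60, sp=0xa1
body[0] sub  r7, r0, r4 → r7=0x92
body[1] add  r7, r7, r2 → r7=0xd3
body[2] sub  r2, r0, #14 → r2=0xe4
body[3] add  r6, r6, r0 → r6=0xc7
body[4] mov  r4, #0x7e → r4=0x7e
body[5] add  r0, r1, #29 → r0=0x3f
body[6] mov  r7, #0x6e → r7=0x6e
body[7] add  r7, r1, #9 → r7=0x2b
epilogue: pop r4=0x60, sp=0xa2
epilogue: pop r2=0x41, sp=0xa3
epilogue: pop r0=0xf2, sp=0xa4
r6 is caller-saved → body value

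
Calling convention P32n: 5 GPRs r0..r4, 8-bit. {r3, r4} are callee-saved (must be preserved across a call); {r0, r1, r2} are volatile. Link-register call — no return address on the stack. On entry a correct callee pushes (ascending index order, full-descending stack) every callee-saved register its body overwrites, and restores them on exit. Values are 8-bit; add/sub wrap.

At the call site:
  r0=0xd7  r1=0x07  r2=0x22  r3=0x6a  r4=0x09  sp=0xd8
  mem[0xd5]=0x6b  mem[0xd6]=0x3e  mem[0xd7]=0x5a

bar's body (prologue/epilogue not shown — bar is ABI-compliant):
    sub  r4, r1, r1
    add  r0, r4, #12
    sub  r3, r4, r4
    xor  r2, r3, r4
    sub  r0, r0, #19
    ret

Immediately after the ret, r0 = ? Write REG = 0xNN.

prologue: push r3 -> mem[0xd7]=0x6a, sp=0xd7
prologue: push r4 -> mem[0xd6]=0x09, sp=0xd6
body[0] sub  r4, r1, r1 -> r4=0x00
body[1] add  r0, r4, #12 -> r0=0x0c
body[2] sub  r3, r4, r4 -> r3=0x00
body[3] xor  r2, r3, r4 -> r2=0x00
body[4] sub  r0, r0, #19 -> r0=0xf9
epilogue: pop r4=0x09, sp=0xd7
epilogue: pop r3=0x6a, sp=0xd8
r0 is caller-saved -> body value

REG = 0xf9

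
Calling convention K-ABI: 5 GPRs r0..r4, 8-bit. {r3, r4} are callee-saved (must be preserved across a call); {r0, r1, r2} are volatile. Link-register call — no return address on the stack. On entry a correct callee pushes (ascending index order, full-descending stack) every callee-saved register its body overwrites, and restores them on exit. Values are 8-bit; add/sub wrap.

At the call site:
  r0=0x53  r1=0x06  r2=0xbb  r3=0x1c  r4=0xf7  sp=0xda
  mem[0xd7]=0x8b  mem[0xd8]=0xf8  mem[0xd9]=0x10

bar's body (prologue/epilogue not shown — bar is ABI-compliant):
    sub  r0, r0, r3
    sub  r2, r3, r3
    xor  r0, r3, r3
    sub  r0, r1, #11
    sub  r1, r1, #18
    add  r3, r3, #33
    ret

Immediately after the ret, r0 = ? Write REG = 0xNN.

REG = 0xfb

prologue: push r3 -> mem[0xd9]=0x1c, sp=0xd9
body[0] sub  r0, r0, r3 -> r0=0x37
body[1] sub  r2, r3, r3 -> r2=0x00
body[2] xor  r0, r3, r3 -> r0=0x00
body[3] sub  r0, r1, #11 -> r0=0xfb
body[4] sub  r1, r1, #18 -> r1=0xf4
body[5] add  r3, r3, #33 -> r3=0x3d
epilogue: pop r3=0x1c, sp=0xda
r0 is caller-saved -> body value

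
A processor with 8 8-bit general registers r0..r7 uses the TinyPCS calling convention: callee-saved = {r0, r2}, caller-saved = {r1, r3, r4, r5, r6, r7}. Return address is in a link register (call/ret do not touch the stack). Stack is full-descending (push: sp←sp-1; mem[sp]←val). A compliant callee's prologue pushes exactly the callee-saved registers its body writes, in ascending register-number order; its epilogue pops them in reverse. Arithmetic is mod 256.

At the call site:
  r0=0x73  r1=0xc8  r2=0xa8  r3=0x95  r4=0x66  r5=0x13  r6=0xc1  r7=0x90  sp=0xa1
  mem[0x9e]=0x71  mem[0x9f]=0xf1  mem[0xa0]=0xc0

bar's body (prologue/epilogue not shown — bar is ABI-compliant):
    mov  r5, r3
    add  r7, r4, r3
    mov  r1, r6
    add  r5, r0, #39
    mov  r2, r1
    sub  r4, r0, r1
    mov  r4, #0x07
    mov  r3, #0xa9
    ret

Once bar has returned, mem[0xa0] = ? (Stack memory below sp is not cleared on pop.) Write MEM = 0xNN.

MEM = 0xa8

prologue: push r2 -> mem[0xa0]=0xa8, sp=0xa0
body[0] mov  r5, r3 -> r5=0x95
body[1] add  r7, r4, r3 -> r7=0xfb
body[2] mov  r1, r6 -> r1=0xc1
body[3] add  r5, r0, #39 -> r5=0x9a
body[4] mov  r2, r1 -> r2=0xc1
body[5] sub  r4, r0, r1 -> r4=0xb2
body[6] mov  r4, #0x07 -> r4=0x07
body[7] mov  r3, #0xa9 -> r3=0xa9
epilogue: pop r2=0xa8, sp=0xa1
prologue pushed ['r2'] at ['0xa0']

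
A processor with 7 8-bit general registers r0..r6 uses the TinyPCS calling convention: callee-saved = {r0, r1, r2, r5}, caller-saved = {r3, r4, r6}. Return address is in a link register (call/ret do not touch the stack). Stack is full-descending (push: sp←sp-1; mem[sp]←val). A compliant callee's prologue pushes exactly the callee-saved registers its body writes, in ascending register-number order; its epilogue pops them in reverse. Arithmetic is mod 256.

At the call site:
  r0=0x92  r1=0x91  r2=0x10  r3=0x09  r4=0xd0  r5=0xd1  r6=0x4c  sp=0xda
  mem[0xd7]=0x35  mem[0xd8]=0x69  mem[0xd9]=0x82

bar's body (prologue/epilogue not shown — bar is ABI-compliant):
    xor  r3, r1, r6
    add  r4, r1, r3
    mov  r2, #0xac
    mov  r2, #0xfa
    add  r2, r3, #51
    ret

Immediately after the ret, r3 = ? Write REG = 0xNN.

prologue: push r2 → mem[0xd9]=0x10, sp=0xd9
body[0] xor  r3, r1, r6 → r3=0xdd
body[1] add  r4, r1, r3 → r4=0x6e
body[2] mov  r2, #0xac → r2=0xac
body[3] mov  r2, #0xfa → r2=0xfa
body[4] add  r2, r3, #51 → r2=0x10
epilogue: pop r2=0x10, sp=0xda
r3 is caller-saved → body value

REG = 0xdd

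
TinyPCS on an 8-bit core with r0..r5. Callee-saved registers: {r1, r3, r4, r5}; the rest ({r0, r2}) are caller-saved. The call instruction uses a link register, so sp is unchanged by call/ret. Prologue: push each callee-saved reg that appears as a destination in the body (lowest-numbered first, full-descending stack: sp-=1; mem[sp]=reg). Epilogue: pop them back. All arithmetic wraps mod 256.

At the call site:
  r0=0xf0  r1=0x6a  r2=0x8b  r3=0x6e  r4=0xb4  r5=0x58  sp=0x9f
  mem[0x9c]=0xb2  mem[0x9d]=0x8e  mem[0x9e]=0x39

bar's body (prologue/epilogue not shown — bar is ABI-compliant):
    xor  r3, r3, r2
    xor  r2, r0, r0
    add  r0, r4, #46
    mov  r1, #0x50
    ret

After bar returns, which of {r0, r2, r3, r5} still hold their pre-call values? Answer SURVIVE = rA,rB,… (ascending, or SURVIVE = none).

SURVIVE = r3,r5

prologue: push r1 → mem[0x9e]=0x6a, sp=0x9e
prologue: push r3 → mem[0x9d]=0x6e, sp=0x9d
body[0] xor  r3, r3, r2 → r3=0xe5
body[1] xor  r2, r0, r0 → r2=0x00
body[2] add  r0, r4, #46 → r0=0xe2
body[3] mov  r1, #0x50 → r1=0x50
epilogue: pop r3=0x6e, sp=0x9e
epilogue: pop r1=0x6a, sp=0x9f
r0: caller-saved, written=True
r2: caller-saved, written=True
r3: callee-saved, written=True
r5: callee-saved, written=False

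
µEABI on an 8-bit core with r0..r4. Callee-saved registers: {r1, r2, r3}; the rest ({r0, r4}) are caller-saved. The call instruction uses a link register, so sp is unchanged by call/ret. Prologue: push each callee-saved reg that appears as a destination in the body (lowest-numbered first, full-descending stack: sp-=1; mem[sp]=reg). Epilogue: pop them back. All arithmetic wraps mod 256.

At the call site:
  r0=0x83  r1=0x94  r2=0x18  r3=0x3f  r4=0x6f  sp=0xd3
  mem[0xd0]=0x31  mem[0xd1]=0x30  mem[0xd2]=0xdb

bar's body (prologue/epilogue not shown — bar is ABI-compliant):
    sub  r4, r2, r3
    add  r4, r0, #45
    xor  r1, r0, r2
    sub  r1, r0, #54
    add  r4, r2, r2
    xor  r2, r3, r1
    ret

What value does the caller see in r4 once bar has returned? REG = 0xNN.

prologue: push r1 -> mem[0xd2]=0x94, sp=0xd2
prologue: push r2 -> mem[0xd1]=0x18, sp=0xd1
body[0] sub  r4, r2, r3 -> r4=0xd9
body[1] add  r4, r0, #45 -> r4=0xb0
body[2] xor  r1, r0, r2 -> r1=0x9b
body[3] sub  r1, r0, #54 -> r1=0x4d
body[4] add  r4, r2, r2 -> r4=0x30
body[5] xor  r2, r3, r1 -> r2=0x72
epilogue: pop r2=0x18, sp=0xd2
epilogue: pop r1=0x94, sp=0xd3
r4 is caller-saved -> body value

REG = 0x30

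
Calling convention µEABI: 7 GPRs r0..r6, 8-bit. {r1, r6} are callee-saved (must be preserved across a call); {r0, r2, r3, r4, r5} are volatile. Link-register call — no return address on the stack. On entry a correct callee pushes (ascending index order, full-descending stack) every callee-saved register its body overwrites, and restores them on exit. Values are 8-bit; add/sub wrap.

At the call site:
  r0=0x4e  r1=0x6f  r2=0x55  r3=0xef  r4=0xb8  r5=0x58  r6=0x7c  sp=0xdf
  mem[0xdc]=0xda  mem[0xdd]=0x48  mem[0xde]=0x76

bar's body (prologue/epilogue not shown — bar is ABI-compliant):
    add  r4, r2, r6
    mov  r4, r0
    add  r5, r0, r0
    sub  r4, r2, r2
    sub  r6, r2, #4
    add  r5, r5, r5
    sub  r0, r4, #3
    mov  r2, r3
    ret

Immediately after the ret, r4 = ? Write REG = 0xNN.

prologue: push r6 → mem[0xde]=0x7c, sp=0xde
body[0] add  r4, r2, r6 → r4=0xd1
body[1] mov  r4, r0 → r4=0x4e
body[2] add  r5, r0, r0 → r5=0x9c
body[3] sub  r4, r2, r2 → r4=0x00
body[4] sub  r6, r2, #4 → r6=0x51
body[5] add  r5, r5, r5 → r5=0x38
body[6] sub  r0, r4, #3 → r0=0xfd
body[7] mov  r2, r3 → r2=0xef
epilogue: pop r6=0x7c, sp=0xdf
r4 is caller-saved → body value

REG = 0x00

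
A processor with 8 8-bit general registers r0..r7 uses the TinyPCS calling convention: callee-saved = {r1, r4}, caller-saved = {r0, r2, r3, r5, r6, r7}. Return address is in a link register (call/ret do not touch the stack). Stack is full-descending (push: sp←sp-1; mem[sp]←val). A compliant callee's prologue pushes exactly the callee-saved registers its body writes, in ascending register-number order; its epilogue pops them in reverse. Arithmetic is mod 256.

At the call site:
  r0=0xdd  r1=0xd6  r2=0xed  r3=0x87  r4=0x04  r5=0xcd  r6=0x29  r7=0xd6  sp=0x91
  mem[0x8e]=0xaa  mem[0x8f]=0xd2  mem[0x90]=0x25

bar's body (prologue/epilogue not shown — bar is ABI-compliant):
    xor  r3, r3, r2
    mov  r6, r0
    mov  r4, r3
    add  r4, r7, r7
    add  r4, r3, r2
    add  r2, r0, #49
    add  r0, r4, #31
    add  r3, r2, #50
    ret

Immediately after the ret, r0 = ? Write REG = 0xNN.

REG = 0x76

prologue: push r4 → mem[0x90]=0x04, sp=0x90
body[0] xor  r3, r3, r2 → r3=0x6a
body[1] mov  r6, r0 → r6=0xdd
body[2] mov  r4, r3 → r4=0x6a
body[3] add  r4, r7, r7 → r4=0xac
body[4] add  r4, r3, r2 → r4=0x57
body[5] add  r2, r0, #49 → r2=0x0e
body[6] add  r0, r4, #31 → r0=0x76
body[7] add  r3, r2, #50 → r3=0x40
epilogue: pop r4=0x04, sp=0x91
r0 is caller-saved → body value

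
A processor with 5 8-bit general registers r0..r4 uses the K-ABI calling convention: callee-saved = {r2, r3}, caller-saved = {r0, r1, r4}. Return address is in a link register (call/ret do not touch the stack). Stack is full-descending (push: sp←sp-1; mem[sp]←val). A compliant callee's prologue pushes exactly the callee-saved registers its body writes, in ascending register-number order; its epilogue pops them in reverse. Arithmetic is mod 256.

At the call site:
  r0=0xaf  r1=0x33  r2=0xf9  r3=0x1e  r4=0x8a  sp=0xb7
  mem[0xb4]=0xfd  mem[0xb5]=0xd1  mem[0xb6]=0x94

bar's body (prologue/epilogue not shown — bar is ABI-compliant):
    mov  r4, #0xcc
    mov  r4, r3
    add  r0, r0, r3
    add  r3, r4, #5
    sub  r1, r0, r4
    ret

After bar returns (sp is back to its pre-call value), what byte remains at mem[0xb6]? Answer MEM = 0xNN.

prologue: push r3 → mem[0xb6]=0x1e, sp=0xb6
body[0] mov  r4, #0xcc → r4=0xcc
body[1] mov  r4, r3 → r4=0x1e
body[2] add  r0, r0, r3 → r0=0xcd
body[3] add  r3, r4, #5 → r3=0x23
body[4] sub  r1, r0, r4 → r1=0xaf
epilogue: pop r3=0x1e, sp=0xb7
prologue pushed ['r3'] at ['0xb6']

MEM = 0x1e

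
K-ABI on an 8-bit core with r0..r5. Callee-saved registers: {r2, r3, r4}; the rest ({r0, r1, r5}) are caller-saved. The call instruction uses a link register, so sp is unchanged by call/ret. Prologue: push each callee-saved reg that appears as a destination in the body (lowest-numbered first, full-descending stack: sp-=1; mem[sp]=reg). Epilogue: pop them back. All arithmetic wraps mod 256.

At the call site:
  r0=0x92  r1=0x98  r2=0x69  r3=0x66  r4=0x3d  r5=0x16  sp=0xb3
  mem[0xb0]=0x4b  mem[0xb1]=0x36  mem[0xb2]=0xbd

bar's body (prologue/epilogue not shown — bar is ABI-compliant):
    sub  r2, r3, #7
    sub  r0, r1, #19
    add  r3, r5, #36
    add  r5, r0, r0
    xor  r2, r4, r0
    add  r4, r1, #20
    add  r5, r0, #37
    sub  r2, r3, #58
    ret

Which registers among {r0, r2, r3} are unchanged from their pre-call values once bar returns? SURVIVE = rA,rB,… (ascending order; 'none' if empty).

prologue: push r2 → mem[0xb2]=0x69, sp=0xb2
prologue: push r3 → mem[0xb1]=0x66, sp=0xb1
prologue: push r4 → mem[0xb0]=0x3d, sp=0xb0
body[0] sub  r2, r3, #7 → r2=0x5f
body[1] sub  r0, r1, #19 → r0=0x85
body[2] add  r3, r5, #36 → r3=0x3a
body[3] add  r5, r0, r0 → r5=0x0a
body[4] xor  r2, r4, r0 → r2=0xb8
body[5] add  r4, r1, #20 → r4=0xac
body[6] add  r5, r0, #37 → r5=0xaa
body[7] sub  r2, r3, #58 → r2=0x00
epilogue: pop r4=0x3d, sp=0xb1
epilogue: pop r3=0x66, sp=0xb2
epilogue: pop r2=0x69, sp=0xb3
r0: caller-saved, written=True
r2: callee-saved, written=True
r3: callee-saved, written=True

SURVIVE = r2,r3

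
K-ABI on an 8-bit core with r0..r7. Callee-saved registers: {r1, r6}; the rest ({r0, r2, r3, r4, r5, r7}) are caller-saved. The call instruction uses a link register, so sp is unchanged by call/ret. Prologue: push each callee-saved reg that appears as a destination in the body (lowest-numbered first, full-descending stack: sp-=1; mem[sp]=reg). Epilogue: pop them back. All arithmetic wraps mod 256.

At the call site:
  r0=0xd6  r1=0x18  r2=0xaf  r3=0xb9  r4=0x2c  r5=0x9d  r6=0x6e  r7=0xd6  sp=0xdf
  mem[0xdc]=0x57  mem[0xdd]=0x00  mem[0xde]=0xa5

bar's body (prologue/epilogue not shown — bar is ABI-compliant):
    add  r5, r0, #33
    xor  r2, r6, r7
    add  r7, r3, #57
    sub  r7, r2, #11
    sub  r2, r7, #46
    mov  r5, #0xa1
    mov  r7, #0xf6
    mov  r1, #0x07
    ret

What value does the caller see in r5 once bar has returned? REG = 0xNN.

REG = 0xa1

prologue: push r1 -> mem[0xde]=0x18, sp=0xde
body[0] add  r5, r0, #33 -> r5=0xf7
body[1] xor  r2, r6, r7 -> r2=0xb8
body[2] add  r7, r3, #57 -> r7=0xf2
body[3] sub  r7, r2, #11 -> r7=0xad
body[4] sub  r2, r7, #46 -> r2=0x7f
body[5] mov  r5, #0xa1 -> r5=0xa1
body[6] mov  r7, #0xf6 -> r7=0xf6
body[7] mov  r1, #0x07 -> r1=0x07
epilogue: pop r1=0x18, sp=0xdf
r5 is caller-saved -> body value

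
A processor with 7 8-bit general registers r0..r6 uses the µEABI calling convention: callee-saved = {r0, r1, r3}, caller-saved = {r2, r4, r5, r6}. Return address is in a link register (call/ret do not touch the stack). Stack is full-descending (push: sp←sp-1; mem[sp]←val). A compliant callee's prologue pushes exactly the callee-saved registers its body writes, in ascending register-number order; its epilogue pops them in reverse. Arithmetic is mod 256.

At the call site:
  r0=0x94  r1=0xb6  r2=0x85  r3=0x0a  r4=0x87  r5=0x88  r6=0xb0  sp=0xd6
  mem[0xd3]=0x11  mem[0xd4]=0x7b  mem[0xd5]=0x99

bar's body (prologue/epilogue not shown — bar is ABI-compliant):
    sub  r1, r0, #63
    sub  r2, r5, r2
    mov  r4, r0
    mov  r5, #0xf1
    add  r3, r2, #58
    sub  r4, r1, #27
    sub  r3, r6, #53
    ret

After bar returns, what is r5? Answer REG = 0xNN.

prologue: push r1 -> mem[0xd5]=0xb6, sp=0xd5
prologue: push r3 -> mem[0xd4]=0x0a, sp=0xd4
body[0] sub  r1, r0, #63 -> r1=0x55
body[1] sub  r2, r5, r2 -> r2=0x03
body[2] mov  r4, r0 -> r4=0x94
body[3] mov  r5, #0xf1 -> r5=0xf1
body[4] add  r3, r2, #58 -> r3=0x3d
body[5] sub  r4, r1, #27 -> r4=0x3a
body[6] sub  r3, r6, #53 -> r3=0x7b
epilogue: pop r3=0x0a, sp=0xd5
epilogue: pop r1=0xb6, sp=0xd6
r5 is caller-saved -> body value

REG = 0xf1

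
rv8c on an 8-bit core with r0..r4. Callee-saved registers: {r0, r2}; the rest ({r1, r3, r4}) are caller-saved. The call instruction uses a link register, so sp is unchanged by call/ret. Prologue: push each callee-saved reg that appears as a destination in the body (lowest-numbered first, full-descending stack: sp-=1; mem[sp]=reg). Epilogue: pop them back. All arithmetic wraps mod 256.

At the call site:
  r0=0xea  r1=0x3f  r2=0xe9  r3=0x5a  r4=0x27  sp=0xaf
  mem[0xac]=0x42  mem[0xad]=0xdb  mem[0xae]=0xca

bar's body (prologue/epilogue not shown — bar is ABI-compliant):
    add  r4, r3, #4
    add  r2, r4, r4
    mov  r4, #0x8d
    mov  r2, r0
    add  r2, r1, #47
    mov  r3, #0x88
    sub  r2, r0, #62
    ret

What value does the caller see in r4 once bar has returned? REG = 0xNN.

prologue: push r2 -> mem[0xae]=0xe9, sp=0xae
body[0] add  r4, r3, #4 -> r4=0x5e
body[1] add  r2, r4, r4 -> r2=0xbc
body[2] mov  r4, #0x8d -> r4=0x8d
body[3] mov  r2, r0 -> r2=0xea
body[4] add  r2, r1, #47 -> r2=0x6e
body[5] mov  r3, #0x88 -> r3=0x88
body[6] sub  r2, r0, #62 -> r2=0xac
epilogue: pop r2=0xe9, sp=0xaf
r4 is caller-saved -> body value

REG = 0x8d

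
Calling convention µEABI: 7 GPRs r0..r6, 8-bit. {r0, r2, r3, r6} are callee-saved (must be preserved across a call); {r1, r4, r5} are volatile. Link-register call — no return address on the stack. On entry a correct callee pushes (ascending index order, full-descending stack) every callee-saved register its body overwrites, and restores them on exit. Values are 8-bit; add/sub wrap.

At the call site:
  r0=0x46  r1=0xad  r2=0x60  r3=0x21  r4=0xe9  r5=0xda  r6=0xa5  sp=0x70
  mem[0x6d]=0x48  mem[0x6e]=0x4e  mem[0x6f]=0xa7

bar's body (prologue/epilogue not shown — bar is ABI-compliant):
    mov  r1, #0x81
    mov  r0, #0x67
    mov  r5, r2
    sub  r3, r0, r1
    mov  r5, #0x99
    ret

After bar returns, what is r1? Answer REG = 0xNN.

REG = 0x81

prologue: push r0 → mem[0x6f]=0x46, sp=0x6f
prologue: push r3 → mem[0x6e]=0x21, sp=0x6e
body[0] mov  r1, #0x81 → r1=0x81
body[1] mov  r0, #0x67 → r0=0x67
body[2] mov  r5, r2 → r5=0x60
body[3] sub  r3, r0, r1 → r3=0xe6
body[4] mov  r5, #0x99 → r5=0x99
epilogue: pop r3=0x21, sp=0x6f
epilogue: pop r0=0x46, sp=0x70
r1 is caller-saved → body value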